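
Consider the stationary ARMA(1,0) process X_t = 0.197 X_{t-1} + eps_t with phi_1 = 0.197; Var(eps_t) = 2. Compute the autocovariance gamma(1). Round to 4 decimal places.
\gamma(1) = 0.4099

Multiply the model equation by X_{t-k} and take expectations. With theta_0 = psi_0 = 1 and psi_j the MA(infinity) weights, this gives
  gamma(k) - sum_i phi_i gamma(k-i) = c_k,
  c_k = sigma^2 * sum_{j=k..q} theta_j psi_{j-k}   (c_k = 0 for k > q),
using gamma(-m) = gamma(m).
Pure AR (q = 0): c_0 = sigma^2 = 2, c_k = 0 for k >= 1.
Equations for k = 0 and k = 1 (AR order 1):
  gamma(0) = phi_1 gamma(1) + c_0
  gamma(1) = phi_1 gamma(0) + c_1
Substituting the second into the first: gamma(0) (1 - phi_1^2) = c_0 + phi_1 c_1, so
  gamma(0) = c_0 / (1 - phi_1^2) = 2 / (1 - (0.197)^2) = 2 / 0.961191 = 2.080752.
  gamma(1) = phi_1 gamma(0) = (0.197)(2.080752) = 0.409908.
Therefore gamma(1) = 0.4099 (to 4 decimal places).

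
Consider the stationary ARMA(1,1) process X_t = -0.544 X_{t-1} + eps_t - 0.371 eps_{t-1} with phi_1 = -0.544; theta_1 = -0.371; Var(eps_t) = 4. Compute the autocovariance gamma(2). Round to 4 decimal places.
\gamma(2) = 3.3987

Multiply the model equation by X_{t-k} and take expectations. With theta_0 = psi_0 = 1 and psi_j the MA(infinity) weights, this gives
  gamma(k) - sum_i phi_i gamma(k-i) = c_k,
  c_k = sigma^2 * sum_{j=k..q} theta_j psi_{j-k}   (c_k = 0 for k > q),
using gamma(-m) = gamma(m).
psi-weights needed (psi_j = theta_j + sum_i phi_i psi_{j-i}):
  psi_1 = theta_1 + phi_1 = -0.371 + (-0.544) = -0.915
Right-hand sides:
  c_0 = sigma^2 (1 + theta_1 psi_1) = 4 * (1 + (-0.371)(-0.915)) = 4 * 1.339465 = 5.35786
  c_1 = sigma^2 theta_1 = 4 * (-0.371) = -1.484
  c_2 = 0
Equations for k = 0 and k = 1 (AR order 1):
  gamma(0) = phi_1 gamma(1) + c_0
  gamma(1) = phi_1 gamma(0) + c_1
Substituting the second into the first: gamma(0) (1 - phi_1^2) = c_0 + phi_1 c_1, so
  gamma(0) = (c_0 + phi_1 c_1) / (1 - phi_1^2) = (5.35786 + (-0.544)(-1.484)) / (1 - (-0.544)^2) = 6.165156 / 0.704064 = 8.756528.
  gamma(1) = phi_1 gamma(0) + c_1 = (-0.544)(8.756528) + (-1.484) = -6.247551.
For k = 2 (> q): gamma(2) = phi_1 gamma(1) = (-0.544)(-6.247551) = 3.398668.
Therefore gamma(2) = 3.3987 (to 4 decimal places).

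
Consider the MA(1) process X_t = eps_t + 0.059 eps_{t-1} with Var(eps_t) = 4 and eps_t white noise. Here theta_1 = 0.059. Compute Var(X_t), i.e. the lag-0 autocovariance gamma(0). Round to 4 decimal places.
\gamma(0) = 4.0139

For an MA(q) process X_t = eps_t + sum_i theta_i eps_{t-i} with
Var(eps_t) = sigma^2, the variance is
  gamma(0) = sigma^2 * (1 + sum_i theta_i^2).
  sum_i theta_i^2 = (0.059)^2 = 0.003481.
  gamma(0) = 4 * (1 + 0.003481) = 4 * 1.003481 = 4.013924, which rounds to 4.0139.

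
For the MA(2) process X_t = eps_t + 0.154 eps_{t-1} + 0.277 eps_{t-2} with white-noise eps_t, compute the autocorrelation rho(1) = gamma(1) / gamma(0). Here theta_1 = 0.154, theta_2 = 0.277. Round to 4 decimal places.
\rho(1) = 0.1787

For an MA(q) process with theta_0 = 1, the autocovariance is
  gamma(k) = sigma^2 * sum_{i=0..q-k} theta_i * theta_{i+k},
and rho(k) = gamma(k) / gamma(0). Sigma^2 cancels.
  numerator   = (1)*(0.154) + (0.154)*(0.277) = 0.196658.
  denominator = (1)^2 + (0.154)^2 + (0.277)^2 = 1.100445.
  rho(1) = 0.196658 / 1.100445 = 0.1787.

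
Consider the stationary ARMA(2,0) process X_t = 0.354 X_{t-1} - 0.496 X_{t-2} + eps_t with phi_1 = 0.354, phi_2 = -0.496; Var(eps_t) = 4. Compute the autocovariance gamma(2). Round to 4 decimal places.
\gamma(2) = -2.3167

Multiply the model equation by X_{t-k} and take expectations. With theta_0 = psi_0 = 1 and psi_j the MA(infinity) weights, this gives
  gamma(k) - sum_i phi_i gamma(k-i) = c_k,
  c_k = sigma^2 * sum_{j=k..q} theta_j psi_{j-k}   (c_k = 0 for k > q),
using gamma(-m) = gamma(m).
Pure AR (q = 0): c_0 = sigma^2 = 4, c_k = 0 for k >= 1.
Equations for k = 0, 1, 2 (AR order 2, c_2 = 0):
  (E0) gamma(0) = phi_1 gamma(1) + phi_2 gamma(2) + c_0
  (E1) gamma(1) = phi_1 gamma(0) + phi_2 gamma(1) + c_1
  (E2) gamma(2) = phi_1 gamma(1) + phi_2 gamma(0)
From (E1): gamma(1) = A gamma(0) + B with
  A = phi_1 / (1 - phi_2) = 0.354 / 1.496 = 0.236631,   B = c_1 / (1 - phi_2) = 0 / 1.496 = 0.
Insert (E2) into (E0): gamma(0) (1 - phi_2^2) = phi_1 (1 + phi_2) gamma(1) + c_0.
  phi_1 (1 + phi_2) = (0.354)(0.504) = 0.178416,   1 - phi_2^2 = 0.753984.
Replace gamma(1) by A gamma(0) + B and collect gamma(0):
  gamma(0) [0.753984 - (0.178416)(0.236631)] = c_0 = 4
  gamma(0) * 0.711765 = 4
  gamma(0) = 4 / 0.711765 = 5.61983.
  gamma(1) = A gamma(0) = (0.236631)(5.61983) = 1.329826.
  gamma(2) = phi_1 gamma(1) + phi_2 gamma(0) = (0.354)(1.329826) + (-0.496)(5.61983) = -2.316677.
Therefore gamma(2) = -2.3167 (to 4 decimal places).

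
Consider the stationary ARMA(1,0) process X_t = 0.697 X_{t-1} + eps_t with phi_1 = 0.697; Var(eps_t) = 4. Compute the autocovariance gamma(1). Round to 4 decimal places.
\gamma(1) = 5.4221

Multiply the model equation by X_{t-k} and take expectations. With theta_0 = psi_0 = 1 and psi_j the MA(infinity) weights, this gives
  gamma(k) - sum_i phi_i gamma(k-i) = c_k,
  c_k = sigma^2 * sum_{j=k..q} theta_j psi_{j-k}   (c_k = 0 for k > q),
using gamma(-m) = gamma(m).
Pure AR (q = 0): c_0 = sigma^2 = 4, c_k = 0 for k >= 1.
Equations for k = 0 and k = 1 (AR order 1):
  gamma(0) = phi_1 gamma(1) + c_0
  gamma(1) = phi_1 gamma(0) + c_1
Substituting the second into the first: gamma(0) (1 - phi_1^2) = c_0 + phi_1 c_1, so
  gamma(0) = c_0 / (1 - phi_1^2) = 4 / (1 - (0.697)^2) = 4 / 0.514191 = 7.77921.
  gamma(1) = phi_1 gamma(0) = (0.697)(7.77921) = 5.42211.
Therefore gamma(1) = 5.4221 (to 4 decimal places).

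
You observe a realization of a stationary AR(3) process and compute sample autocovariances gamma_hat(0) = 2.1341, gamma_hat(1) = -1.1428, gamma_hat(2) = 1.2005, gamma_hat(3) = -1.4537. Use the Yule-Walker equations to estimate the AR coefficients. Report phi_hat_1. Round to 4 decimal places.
\hat\phi_{1} = -0.1440

The Yule-Walker equations for an AR(p) process read, in matrix form,
  Gamma_p phi = r_p,   with   (Gamma_p)_{ij} = gamma(|i - j|),
                       (r_p)_i = gamma(i),   i,j = 1..p.
Substitute the sample gammas (Toeplitz matrix and right-hand side of size 3):
  Gamma_p = [[2.1341, -1.1428, 1.2005], [-1.1428, 2.1341, -1.1428], [1.2005, -1.1428, 2.1341]]
  r_p     = [-1.1428, 1.2005, -1.4537]
Written out (R1..R3):
  (R1) 2.1341 phi_1 - 1.1428 phi_2 + 1.2005 phi_3 = -1.1428
  (R2) -1.1428 phi_1 + 2.1341 phi_2 - 1.1428 phi_3 = 1.2005
  (R3) 1.2005 phi_1 - 1.1428 phi_2 + 2.1341 phi_3 = -1.4537
Gaussian elimination:
  R2 <- R2 - (-1.1428/2.1341) R1 = R2 - (-0.535495) R1:  1.522136 phi_2 - 0.499938 phi_3 = 0.588536
  R3 <- R3 - (1.2005/2.1341) R1 = R3 - (0.562532) R1:  -0.499938 phi_2 + 1.45878 phi_3 = -0.810838
  R3 <- R3 - (-0.499938/1.522136) R2 = R3 - (-0.328445) R2:  1.294578 phi_3 = -0.617536
Back-substitution:
  phi_hat_3 = -0.617536 / 1.294578 = -0.477018
  phi_hat_2 = (0.588536 - (-0.499938)(-0.477018)) / 1.522136 = 0.229977
  phi_hat_1 = (-1.1428 - (-1.1428)(0.229977) - (1.2005)(-0.477018)) / 2.1341 = -0.144006
So phi_hat = [-0.1440, 0.2300, -0.4770].
Therefore phi_hat_1 = -0.1440.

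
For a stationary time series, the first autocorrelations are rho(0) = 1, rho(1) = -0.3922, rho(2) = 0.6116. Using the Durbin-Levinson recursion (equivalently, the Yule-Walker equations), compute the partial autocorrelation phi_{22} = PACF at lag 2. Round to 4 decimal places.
\phi_{22} = 0.5410

The PACF at lag k is phi_{kk}, the last component of the solution
to the Yule-Walker system G_k phi = r_k where
  (G_k)_{ij} = rho(|i - j|), (r_k)_i = rho(i), i,j = 1..k.
Equivalently, Durbin-Levinson gives phi_{kk} iteratively:
  phi_{11} = rho(1)
  phi_{kk} = [rho(k) - sum_{j=1..k-1} phi_{k-1,j} rho(k-j)]
            / [1 - sum_{j=1..k-1} phi_{k-1,j} rho(j)],
  phi_{k,j} = phi_{k-1,j} - phi_{kk} phi_{k-1,k-j},  j = 1..k-1.
Step k = 1:
  phi_11 = rho(1) = -0.3922.
Step k = 2:
  phi_22 = [rho(2) - phi_11 rho(1)] / [1 - phi_11 rho(1)] = [0.6116 - (-0.3922)(-0.3922)] / [1 - (-0.3922)(-0.3922)]
         = 0.45777916 / 0.84617916 = 0.541.
Therefore phi_{22} = 0.5410.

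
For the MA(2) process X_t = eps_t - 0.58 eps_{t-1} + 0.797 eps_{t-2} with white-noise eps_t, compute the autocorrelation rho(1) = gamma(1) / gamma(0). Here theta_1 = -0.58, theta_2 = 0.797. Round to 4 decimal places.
\rho(1) = -0.5286

For an MA(q) process with theta_0 = 1, the autocovariance is
  gamma(k) = sigma^2 * sum_{i=0..q-k} theta_i * theta_{i+k},
and rho(k) = gamma(k) / gamma(0). Sigma^2 cancels.
  numerator   = (1)*(-0.58) + (-0.58)*(0.797) = -1.04226.
  denominator = (1)^2 + (-0.58)^2 + (0.797)^2 = 1.971609.
  rho(1) = -1.04226 / 1.971609 = -0.5286.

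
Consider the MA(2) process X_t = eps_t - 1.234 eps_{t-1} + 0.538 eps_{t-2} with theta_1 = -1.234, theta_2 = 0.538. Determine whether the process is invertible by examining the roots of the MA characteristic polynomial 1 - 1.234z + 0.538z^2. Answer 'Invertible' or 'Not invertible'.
\text{Invertible}

The MA(q) characteristic polynomial is P(z) = 1 - 1.234z + 0.538z^2.
Invertibility requires all roots to lie outside the unit circle, i.e. |z| > 1 for every root.
Set 1 + (-1.234) z + (0.538) z^2 = 0, i.e. a z^2 + b z + c = 0 with a = 0.538, b = -1.234, c = 1.
Discriminant D = b^2 - 4ac = (-1.234)^2 - 4*(0.538)*1 = 1.522756 - (2.152) = -0.629244.
D < 0, so the roots are the complex-conjugate pair z = (-b +/- i sqrt(-D)) / (2a) = 1.1468 +/- 0.7372i.
For a conjugate pair |z|^2 = z * conj(z) = (product of roots) = c/a = 1/(0.538) = 1.858736, so |z| = sqrt(1.858736) = 1.3634 for both roots.
Moduli of all roots: 1.3634, 1.3634.
All moduli strictly greater than 1? Yes.
Verdict: Invertible.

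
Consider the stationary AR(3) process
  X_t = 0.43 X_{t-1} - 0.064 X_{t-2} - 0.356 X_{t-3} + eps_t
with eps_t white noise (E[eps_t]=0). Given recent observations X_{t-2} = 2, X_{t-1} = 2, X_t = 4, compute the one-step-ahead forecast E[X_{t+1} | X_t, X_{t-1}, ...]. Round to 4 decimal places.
E[X_{t+1} \mid \mathcal F_t] = 0.8800

For an AR(p) model X_t = c + sum_i phi_i X_{t-i} + eps_t, the
one-step-ahead conditional mean is
  E[X_{t+1} | X_t, ...] = c + sum_i phi_i X_{t+1-i}.
Substitute known values:
  E[X_{t+1} | ...] = (0.43) * (4) + (-0.064) * (2) + (-0.356) * (2)
                   = 0.8800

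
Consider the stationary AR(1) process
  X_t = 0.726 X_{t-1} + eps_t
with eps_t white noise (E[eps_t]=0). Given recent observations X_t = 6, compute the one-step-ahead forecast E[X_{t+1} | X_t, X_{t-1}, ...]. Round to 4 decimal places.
E[X_{t+1} \mid \mathcal F_t] = 4.3560

For an AR(p) model X_t = c + sum_i phi_i X_{t-i} + eps_t, the
one-step-ahead conditional mean is
  E[X_{t+1} | X_t, ...] = c + sum_i phi_i X_{t+1-i}.
Substitute known values:
  E[X_{t+1} | ...] = (0.726) * (6)
                   = 4.3560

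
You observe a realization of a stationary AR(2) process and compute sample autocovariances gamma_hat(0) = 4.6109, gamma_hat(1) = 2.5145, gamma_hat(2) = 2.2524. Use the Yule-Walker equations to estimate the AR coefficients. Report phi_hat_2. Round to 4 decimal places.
\hat\phi_{2} = 0.2720

The Yule-Walker equations for an AR(p) process read, in matrix form,
  Gamma_p phi = r_p,   with   (Gamma_p)_{ij} = gamma(|i - j|),
                       (r_p)_i = gamma(i),   i,j = 1..p.
Substitute the sample gammas (Toeplitz matrix and right-hand side of size 2):
  Gamma_p = [[4.6109, 2.5145], [2.5145, 4.6109]]
  r_p     = [2.5145, 2.2524]
Written out:
  4.6109 phi_1 + 2.5145 phi_2 = 2.5145
  2.5145 phi_1 + 4.6109 phi_2 = 2.2524
Solve by Cramer's rule:
  det = gamma(0)^2 - gamma(1)^2 = (4.6109)^2 - (2.5145)^2 = 21.26039881 - 6.32271025 = 14.93768856
  phi_hat_1 = [gamma(1) gamma(0) - gamma(1) gamma(2)] / det = [(2.5145)(4.6109) - (2.5145)(2.2524)] / 14.93768856 = 5.93044825 / 14.93768856 = 0.397
  phi_hat_2 = [gamma(0) gamma(2) - gamma(1)^2] / det = [(4.6109)(2.2524) - (2.5145)^2] / 14.93768856 = 4.06288091 / 14.93768856 = 0.272
So phi_hat = [0.3970, 0.2720].
Therefore phi_hat_2 = 0.2720.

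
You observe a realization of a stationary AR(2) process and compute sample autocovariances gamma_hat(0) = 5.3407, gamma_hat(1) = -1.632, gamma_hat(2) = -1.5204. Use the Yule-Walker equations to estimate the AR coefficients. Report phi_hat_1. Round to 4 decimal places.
\hat\phi_{1} = -0.4330

The Yule-Walker equations for an AR(p) process read, in matrix form,
  Gamma_p phi = r_p,   with   (Gamma_p)_{ij} = gamma(|i - j|),
                       (r_p)_i = gamma(i),   i,j = 1..p.
Substitute the sample gammas (Toeplitz matrix and right-hand side of size 2):
  Gamma_p = [[5.3407, -1.632], [-1.632, 5.3407]]
  r_p     = [-1.632, -1.5204]
Written out:
  5.3407 phi_1 - 1.632 phi_2 = -1.632
  -1.632 phi_1 + 5.3407 phi_2 = -1.5204
Solve by Cramer's rule:
  det = gamma(0)^2 - gamma(1)^2 = (5.3407)^2 - (-1.632)^2 = 28.52307649 - 2.663424 = 25.85965249
  phi_hat_1 = [gamma(1) gamma(0) - gamma(1) gamma(2)] / det = [(-1.632)(5.3407) - (-1.632)(-1.5204)] / 25.85965249 = -11.1973152 / 25.85965249 = -0.433
  phi_hat_2 = [gamma(0) gamma(2) - gamma(1)^2] / det = [(5.3407)(-1.5204) - (-1.632)^2] / 25.85965249 = -10.78342428 / 25.85965249 = -0.417
So phi_hat = [-0.4330, -0.4170].
Therefore phi_hat_1 = -0.4330.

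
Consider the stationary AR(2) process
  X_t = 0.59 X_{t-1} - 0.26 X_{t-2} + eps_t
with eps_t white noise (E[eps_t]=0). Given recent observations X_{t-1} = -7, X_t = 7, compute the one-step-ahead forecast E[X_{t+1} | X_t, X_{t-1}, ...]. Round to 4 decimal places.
E[X_{t+1} \mid \mathcal F_t] = 5.9500

For an AR(p) model X_t = c + sum_i phi_i X_{t-i} + eps_t, the
one-step-ahead conditional mean is
  E[X_{t+1} | X_t, ...] = c + sum_i phi_i X_{t+1-i}.
Substitute known values:
  E[X_{t+1} | ...] = (0.59) * (7) + (-0.26) * (-7)
                   = 5.9500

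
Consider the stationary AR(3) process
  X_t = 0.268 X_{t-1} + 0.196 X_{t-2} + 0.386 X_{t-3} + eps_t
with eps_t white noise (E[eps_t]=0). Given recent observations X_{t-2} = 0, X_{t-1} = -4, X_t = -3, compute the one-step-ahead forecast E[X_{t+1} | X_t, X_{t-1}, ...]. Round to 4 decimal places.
E[X_{t+1} \mid \mathcal F_t] = -1.5880

For an AR(p) model X_t = c + sum_i phi_i X_{t-i} + eps_t, the
one-step-ahead conditional mean is
  E[X_{t+1} | X_t, ...] = c + sum_i phi_i X_{t+1-i}.
Substitute known values:
  E[X_{t+1} | ...] = (0.268) * (-3) + (0.196) * (-4) + (0.386) * (0)
                   = -1.5880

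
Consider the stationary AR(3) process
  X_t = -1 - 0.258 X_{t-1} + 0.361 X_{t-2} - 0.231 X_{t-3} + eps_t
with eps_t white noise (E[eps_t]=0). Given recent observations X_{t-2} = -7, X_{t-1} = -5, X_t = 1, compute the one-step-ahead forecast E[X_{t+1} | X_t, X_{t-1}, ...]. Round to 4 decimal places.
E[X_{t+1} \mid \mathcal F_t] = -1.4460

For an AR(p) model X_t = c + sum_i phi_i X_{t-i} + eps_t, the
one-step-ahead conditional mean is
  E[X_{t+1} | X_t, ...] = c + sum_i phi_i X_{t+1-i}.
Substitute known values:
  E[X_{t+1} | ...] = -1 + (-0.258) * (1) + (0.361) * (-5) + (-0.231) * (-7)
                   = -1.4460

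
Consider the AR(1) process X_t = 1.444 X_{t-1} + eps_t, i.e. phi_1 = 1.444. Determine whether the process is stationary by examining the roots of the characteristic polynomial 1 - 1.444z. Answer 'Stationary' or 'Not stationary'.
\text{Not stationary}

The AR(p) characteristic polynomial is P(z) = 1 - 1.444z.
Stationarity requires all roots to lie outside the unit circle, i.e. |z| > 1 for every root.
This is linear in z: 1 + (-1.444) z = 0  =>  z = -1/(-1.444) = 0.692521,  |z| = 0.692521.
Moduli of all roots: 0.6925.
All moduli strictly greater than 1? No.
Verdict: Not stationary.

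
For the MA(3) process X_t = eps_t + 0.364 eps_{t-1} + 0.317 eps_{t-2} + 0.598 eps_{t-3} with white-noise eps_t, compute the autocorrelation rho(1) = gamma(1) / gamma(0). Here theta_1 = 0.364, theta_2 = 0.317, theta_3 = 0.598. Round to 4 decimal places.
\rho(1) = 0.4206

For an MA(q) process with theta_0 = 1, the autocovariance is
  gamma(k) = sigma^2 * sum_{i=0..q-k} theta_i * theta_{i+k},
and rho(k) = gamma(k) / gamma(0). Sigma^2 cancels.
  numerator   = (1)*(0.364) + (0.364)*(0.317) + (0.317)*(0.598) = 0.668954.
  denominator = (1)^2 + (0.364)^2 + (0.317)^2 + (0.598)^2 = 1.590589.
  rho(1) = 0.668954 / 1.590589 = 0.4206.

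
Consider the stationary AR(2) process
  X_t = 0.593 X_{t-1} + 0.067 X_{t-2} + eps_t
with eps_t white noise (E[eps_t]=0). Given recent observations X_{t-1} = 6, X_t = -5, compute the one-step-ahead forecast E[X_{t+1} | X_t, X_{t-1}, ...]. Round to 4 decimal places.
E[X_{t+1} \mid \mathcal F_t] = -2.5630

For an AR(p) model X_t = c + sum_i phi_i X_{t-i} + eps_t, the
one-step-ahead conditional mean is
  E[X_{t+1} | X_t, ...] = c + sum_i phi_i X_{t+1-i}.
Substitute known values:
  E[X_{t+1} | ...] = (0.593) * (-5) + (0.067) * (6)
                   = -2.5630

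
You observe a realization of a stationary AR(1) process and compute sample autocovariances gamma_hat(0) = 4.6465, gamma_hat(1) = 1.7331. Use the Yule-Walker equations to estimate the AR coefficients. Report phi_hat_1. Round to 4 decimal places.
\hat\phi_{1} = 0.3730

The Yule-Walker equations for an AR(p) process read, in matrix form,
  Gamma_p phi = r_p,   with   (Gamma_p)_{ij} = gamma(|i - j|),
                       (r_p)_i = gamma(i),   i,j = 1..p.
Substitute the sample gammas (Toeplitz matrix and right-hand side of size 1):
  Gamma_p = [[4.6465]]
  r_p     = [1.7331]
With p = 1 this is the single equation gamma(0) phi_1 = gamma(1):
  phi_hat_1 = gamma(1) / gamma(0) = 1.7331 / 4.6465 = 0.3730.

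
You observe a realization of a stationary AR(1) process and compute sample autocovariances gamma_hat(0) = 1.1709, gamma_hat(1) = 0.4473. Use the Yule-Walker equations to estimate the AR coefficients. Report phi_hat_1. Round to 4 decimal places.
\hat\phi_{1} = 0.3820

The Yule-Walker equations for an AR(p) process read, in matrix form,
  Gamma_p phi = r_p,   with   (Gamma_p)_{ij} = gamma(|i - j|),
                       (r_p)_i = gamma(i),   i,j = 1..p.
Substitute the sample gammas (Toeplitz matrix and right-hand side of size 1):
  Gamma_p = [[1.1709]]
  r_p     = [0.4473]
With p = 1 this is the single equation gamma(0) phi_1 = gamma(1):
  phi_hat_1 = gamma(1) / gamma(0) = 0.4473 / 1.1709 = 0.3820.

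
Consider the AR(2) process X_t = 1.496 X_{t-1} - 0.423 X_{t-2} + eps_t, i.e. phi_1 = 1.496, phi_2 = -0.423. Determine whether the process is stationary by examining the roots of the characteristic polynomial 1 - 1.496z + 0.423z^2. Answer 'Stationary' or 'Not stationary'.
\text{Not stationary}

The AR(p) characteristic polynomial is P(z) = 1 - 1.496z + 0.423z^2.
Stationarity requires all roots to lie outside the unit circle, i.e. |z| > 1 for every root.
Set 1 + (-1.496) z + (0.423) z^2 = 0, i.e. a z^2 + b z + c = 0 with a = 0.423, b = -1.496, c = 1.
Discriminant D = b^2 - 4ac = (-1.496)^2 - 4*(0.423)*1 = 2.238016 - (1.692) = 0.546016.
D >= 0, so the roots are real: z = (-b +/- sqrt(D)) / (2a) = (1.496 +/- 0.738929) / (0.846).
  z_1 = (1.496 + 0.738929) / (0.846) = 2.6418,   |z_1| = 2.6418.
  z_2 = (1.496 - 0.738929) / (0.846) = 0.8949,   |z_2| = 0.8949.
Moduli of all roots: 2.6418, 0.8949.
All moduli strictly greater than 1? No.
Verdict: Not stationary.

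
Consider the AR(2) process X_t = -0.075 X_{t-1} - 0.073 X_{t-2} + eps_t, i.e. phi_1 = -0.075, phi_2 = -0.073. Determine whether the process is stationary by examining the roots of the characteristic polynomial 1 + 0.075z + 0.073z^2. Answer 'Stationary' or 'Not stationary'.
\text{Stationary}

The AR(p) characteristic polynomial is P(z) = 1 + 0.075z + 0.073z^2.
Stationarity requires all roots to lie outside the unit circle, i.e. |z| > 1 for every root.
Set 1 + (0.075) z + (0.073) z^2 = 0, i.e. a z^2 + b z + c = 0 with a = 0.073, b = 0.075, c = 1.
Discriminant D = b^2 - 4ac = (0.075)^2 - 4*(0.073)*1 = 0.005625 - (0.292) = -0.286375.
D < 0, so the roots are the complex-conjugate pair z = (-b +/- i sqrt(-D)) / (2a) = -0.5137 +/- 3.6653i.
For a conjugate pair |z|^2 = z * conj(z) = (product of roots) = c/a = 1/(0.073) = 13.69863, so |z| = sqrt(13.69863) = 3.7012 for both roots.
Moduli of all roots: 3.7012, 3.7012.
All moduli strictly greater than 1? Yes.
Verdict: Stationary.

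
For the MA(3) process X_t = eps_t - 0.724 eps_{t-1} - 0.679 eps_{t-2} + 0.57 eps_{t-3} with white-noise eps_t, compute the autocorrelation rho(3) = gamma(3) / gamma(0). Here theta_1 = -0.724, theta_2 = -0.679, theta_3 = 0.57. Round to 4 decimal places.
\rho(3) = 0.2467

For an MA(q) process with theta_0 = 1, the autocovariance is
  gamma(k) = sigma^2 * sum_{i=0..q-k} theta_i * theta_{i+k},
and rho(k) = gamma(k) / gamma(0). Sigma^2 cancels.
  numerator   = (1)*(0.57) = 0.57.
  denominator = (1)^2 + (-0.724)^2 + (-0.679)^2 + (0.57)^2 = 2.310117.
  rho(3) = 0.57 / 2.310117 = 0.2467.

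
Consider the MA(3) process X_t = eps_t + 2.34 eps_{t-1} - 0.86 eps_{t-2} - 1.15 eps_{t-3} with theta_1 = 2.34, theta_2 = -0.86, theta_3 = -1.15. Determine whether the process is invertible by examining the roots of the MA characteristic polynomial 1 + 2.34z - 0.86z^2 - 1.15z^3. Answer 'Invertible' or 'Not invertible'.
\text{Not invertible}

The MA(q) characteristic polynomial is P(z) = 1 + 2.34z - 0.86z^2 - 1.15z^3.
Invertibility requires all roots to lie outside the unit circle, i.e. |z| > 1 for every root.
Degree 3: look for a simple real root z0 first, then factor out (1 - z/z0) and solve the remaining quadratic.
Testing z0 = -0.4: P(-0.4) = 1 + (2.34)(-0.4) + (-0.86)(-0.4)^2 + (-1.15)(-0.4)^3
  = 1 + (-0.936) + (-0.1376) + (0.0736) = 0.  So z_0 = -0.4 is a root, |z_0| = 0.4.
Divide out the factor (1 + 2.5 z) = (1 - z/z0) (since 1/z0 = -2.5):
  P(z) = (1 + 2.5 z)(1 + (-0.16) z + (-0.46) z^2)
  [check: z-coef -0.16 - (-2.5) = 2.34; z^2-coef -0.46 - (-2.5)(-0.16) = -0.86; z^3-coef -(-2.5)(-0.46) = -1.15.]
Remaining roots from the quadratic factor 1 + (-0.16) z + (-0.46) z^2:
  Set 1 + (-0.16) z + (-0.46) z^2 = 0, i.e. a z^2 + b z + c = 0 with a = -0.46, b = -0.16, c = 1.
  Discriminant D = b^2 - 4ac = (-0.16)^2 - 4*(-0.46)*1 = 0.0256 - (-1.84) = 1.8656.
  D >= 0, so the roots are real: z = (-b +/- sqrt(D)) / (2a) = (0.16 +/- 1.36587) / (-0.92).
    z_1 = (0.16 + 1.36587) / (-0.92) = -1.6586,   |z_1| = 1.6586.
    z_2 = (0.16 - 1.36587) / (-0.92) = 1.3107,   |z_2| = 1.3107.
Moduli of all roots: 0.4000, 1.6586, 1.3107.
All moduli strictly greater than 1? No.
Verdict: Not invertible.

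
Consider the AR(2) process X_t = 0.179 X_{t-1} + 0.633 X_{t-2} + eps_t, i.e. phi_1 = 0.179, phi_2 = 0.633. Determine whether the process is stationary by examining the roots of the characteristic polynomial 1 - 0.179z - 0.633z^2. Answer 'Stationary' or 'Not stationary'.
\text{Stationary}

The AR(p) characteristic polynomial is P(z) = 1 - 0.179z - 0.633z^2.
Stationarity requires all roots to lie outside the unit circle, i.e. |z| > 1 for every root.
Set 1 + (-0.179) z + (-0.633) z^2 = 0, i.e. a z^2 + b z + c = 0 with a = -0.633, b = -0.179, c = 1.
Discriminant D = b^2 - 4ac = (-0.179)^2 - 4*(-0.633)*1 = 0.032041 - (-2.532) = 2.564041.
D >= 0, so the roots are real: z = (-b +/- sqrt(D)) / (2a) = (0.179 +/- 1.601262) / (-1.266).
  z_1 = (0.179 + 1.601262) / (-1.266) = -1.4062,   |z_1| = 1.4062.
  z_2 = (0.179 - 1.601262) / (-1.266) = 1.1234,   |z_2| = 1.1234.
Moduli of all roots: 1.4062, 1.1234.
All moduli strictly greater than 1? Yes.
Verdict: Stationary.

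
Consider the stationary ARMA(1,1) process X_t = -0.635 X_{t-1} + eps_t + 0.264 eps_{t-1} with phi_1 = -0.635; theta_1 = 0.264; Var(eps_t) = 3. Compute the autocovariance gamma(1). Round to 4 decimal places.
\gamma(1) = -1.5524

Multiply the model equation by X_{t-k} and take expectations. With theta_0 = psi_0 = 1 and psi_j the MA(infinity) weights, this gives
  gamma(k) - sum_i phi_i gamma(k-i) = c_k,
  c_k = sigma^2 * sum_{j=k..q} theta_j psi_{j-k}   (c_k = 0 for k > q),
using gamma(-m) = gamma(m).
psi-weights needed (psi_j = theta_j + sum_i phi_i psi_{j-i}):
  psi_1 = theta_1 + phi_1 = 0.264 + (-0.635) = -0.371
Right-hand sides:
  c_0 = sigma^2 (1 + theta_1 psi_1) = 3 * (1 + (0.264)(-0.371)) = 3 * 0.902056 = 2.706168
  c_1 = sigma^2 theta_1 = 3 * (0.264) = 0.792
  c_2 = 0
Equations for k = 0 and k = 1 (AR order 1):
  gamma(0) = phi_1 gamma(1) + c_0
  gamma(1) = phi_1 gamma(0) + c_1
Substituting the second into the first: gamma(0) (1 - phi_1^2) = c_0 + phi_1 c_1, so
  gamma(0) = (c_0 + phi_1 c_1) / (1 - phi_1^2) = (2.706168 + (-0.635)(0.792)) / (1 - (-0.635)^2) = 2.203248 / 0.596775 = 3.691924.
  gamma(1) = phi_1 gamma(0) + c_1 = (-0.635)(3.691924) + (0.792) = -1.552372.
Therefore gamma(1) = -1.5524 (to 4 decimal places).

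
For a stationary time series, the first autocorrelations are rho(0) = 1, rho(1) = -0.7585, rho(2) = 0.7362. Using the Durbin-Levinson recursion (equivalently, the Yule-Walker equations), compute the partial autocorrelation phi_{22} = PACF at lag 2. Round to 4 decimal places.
\phi_{22} = 0.3788

The PACF at lag k is phi_{kk}, the last component of the solution
to the Yule-Walker system G_k phi = r_k where
  (G_k)_{ij} = rho(|i - j|), (r_k)_i = rho(i), i,j = 1..k.
Equivalently, Durbin-Levinson gives phi_{kk} iteratively:
  phi_{11} = rho(1)
  phi_{kk} = [rho(k) - sum_{j=1..k-1} phi_{k-1,j} rho(k-j)]
            / [1 - sum_{j=1..k-1} phi_{k-1,j} rho(j)],
  phi_{k,j} = phi_{k-1,j} - phi_{kk} phi_{k-1,k-j},  j = 1..k-1.
Step k = 1:
  phi_11 = rho(1) = -0.7585.
Step k = 2:
  phi_22 = [rho(2) - phi_11 rho(1)] / [1 - phi_11 rho(1)] = [0.7362 - (-0.7585)(-0.7585)] / [1 - (-0.7585)(-0.7585)]
         = 0.16087775 / 0.42467775 = 0.3788.
Therefore phi_{22} = 0.3788.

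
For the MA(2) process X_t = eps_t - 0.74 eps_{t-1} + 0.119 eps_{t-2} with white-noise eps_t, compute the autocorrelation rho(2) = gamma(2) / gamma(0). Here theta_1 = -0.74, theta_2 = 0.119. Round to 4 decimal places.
\rho(2) = 0.0762

For an MA(q) process with theta_0 = 1, the autocovariance is
  gamma(k) = sigma^2 * sum_{i=0..q-k} theta_i * theta_{i+k},
and rho(k) = gamma(k) / gamma(0). Sigma^2 cancels.
  numerator   = (1)*(0.119) = 0.119.
  denominator = (1)^2 + (-0.74)^2 + (0.119)^2 = 1.561761.
  rho(2) = 0.119 / 1.561761 = 0.0762.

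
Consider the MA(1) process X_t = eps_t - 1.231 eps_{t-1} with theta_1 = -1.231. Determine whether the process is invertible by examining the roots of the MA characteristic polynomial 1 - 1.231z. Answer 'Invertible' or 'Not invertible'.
\text{Not invertible}

The MA(q) characteristic polynomial is P(z) = 1 - 1.231z.
Invertibility requires all roots to lie outside the unit circle, i.e. |z| > 1 for every root.
This is linear in z: 1 + (-1.231) z = 0  =>  z = -1/(-1.231) = 0.812348,  |z| = 0.812348.
Moduli of all roots: 0.8123.
All moduli strictly greater than 1? No.
Verdict: Not invertible.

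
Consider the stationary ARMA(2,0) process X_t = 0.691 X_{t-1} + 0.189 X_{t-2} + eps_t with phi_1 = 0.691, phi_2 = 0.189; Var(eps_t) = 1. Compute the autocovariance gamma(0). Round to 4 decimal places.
\gamma(0) = 3.7843

Multiply the model equation by X_{t-k} and take expectations. With theta_0 = psi_0 = 1 and psi_j the MA(infinity) weights, this gives
  gamma(k) - sum_i phi_i gamma(k-i) = c_k,
  c_k = sigma^2 * sum_{j=k..q} theta_j psi_{j-k}   (c_k = 0 for k > q),
using gamma(-m) = gamma(m).
Pure AR (q = 0): c_0 = sigma^2 = 1, c_k = 0 for k >= 1.
Equations for k = 0, 1, 2 (AR order 2, c_2 = 0):
  (E0) gamma(0) = phi_1 gamma(1) + phi_2 gamma(2) + c_0
  (E1) gamma(1) = phi_1 gamma(0) + phi_2 gamma(1) + c_1
  (E2) gamma(2) = phi_1 gamma(1) + phi_2 gamma(0)
From (E1): gamma(1) = A gamma(0) + B with
  A = phi_1 / (1 - phi_2) = 0.691 / 0.811 = 0.852035,   B = c_1 / (1 - phi_2) = 0 / 0.811 = 0.
Insert (E2) into (E0): gamma(0) (1 - phi_2^2) = phi_1 (1 + phi_2) gamma(1) + c_0.
  phi_1 (1 + phi_2) = (0.691)(1.189) = 0.821599,   1 - phi_2^2 = 0.964279.
Replace gamma(1) by A gamma(0) + B and collect gamma(0):
  gamma(0) [0.964279 - (0.821599)(0.852035)] = c_0 = 1
  gamma(0) * 0.264248 = 1
  gamma(0) = 1 / 0.264248 = 3.78432.
Therefore gamma(0) = 3.7843 (to 4 decimal places).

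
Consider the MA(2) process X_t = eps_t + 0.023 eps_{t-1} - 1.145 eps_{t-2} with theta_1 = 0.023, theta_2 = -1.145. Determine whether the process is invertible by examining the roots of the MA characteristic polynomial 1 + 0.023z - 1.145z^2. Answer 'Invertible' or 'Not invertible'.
\text{Not invertible}

The MA(q) characteristic polynomial is P(z) = 1 + 0.023z - 1.145z^2.
Invertibility requires all roots to lie outside the unit circle, i.e. |z| > 1 for every root.
Set 1 + (0.023) z + (-1.145) z^2 = 0, i.e. a z^2 + b z + c = 0 with a = -1.145, b = 0.023, c = 1.
Discriminant D = b^2 - 4ac = (0.023)^2 - 4*(-1.145)*1 = 0.000529 - (-4.58) = 4.580529.
D >= 0, so the roots are real: z = (-b +/- sqrt(D)) / (2a) = (-0.023 +/- 2.140217) / (-2.29).
  z_1 = (-0.023 + 2.140217) / (-2.29) = -0.9245,   |z_1| = 0.9245.
  z_2 = (-0.023 - 2.140217) / (-2.29) = 0.9446,   |z_2| = 0.9446.
Moduli of all roots: 0.9245, 0.9446.
All moduli strictly greater than 1? No.
Verdict: Not invertible.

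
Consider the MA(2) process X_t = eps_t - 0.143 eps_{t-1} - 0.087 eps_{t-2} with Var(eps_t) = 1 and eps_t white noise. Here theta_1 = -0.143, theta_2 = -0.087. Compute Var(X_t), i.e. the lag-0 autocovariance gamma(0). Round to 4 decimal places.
\gamma(0) = 1.0280

For an MA(q) process X_t = eps_t + sum_i theta_i eps_{t-i} with
Var(eps_t) = sigma^2, the variance is
  gamma(0) = sigma^2 * (1 + sum_i theta_i^2).
  sum_i theta_i^2 = (-0.143)^2 + (-0.087)^2 = 0.020449 + 0.007569 = 0.028018.
  gamma(0) = 1 * (1 + 0.028018) = 1 * 1.028018 = 1.028018, which rounds to 1.0280.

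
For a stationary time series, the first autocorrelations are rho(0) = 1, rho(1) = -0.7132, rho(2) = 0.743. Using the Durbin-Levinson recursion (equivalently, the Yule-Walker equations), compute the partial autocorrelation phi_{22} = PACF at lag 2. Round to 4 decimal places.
\phi_{22} = 0.4769

The PACF at lag k is phi_{kk}, the last component of the solution
to the Yule-Walker system G_k phi = r_k where
  (G_k)_{ij} = rho(|i - j|), (r_k)_i = rho(i), i,j = 1..k.
Equivalently, Durbin-Levinson gives phi_{kk} iteratively:
  phi_{11} = rho(1)
  phi_{kk} = [rho(k) - sum_{j=1..k-1} phi_{k-1,j} rho(k-j)]
            / [1 - sum_{j=1..k-1} phi_{k-1,j} rho(j)],
  phi_{k,j} = phi_{k-1,j} - phi_{kk} phi_{k-1,k-j},  j = 1..k-1.
Step k = 1:
  phi_11 = rho(1) = -0.7132.
Step k = 2:
  phi_22 = [rho(2) - phi_11 rho(1)] / [1 - phi_11 rho(1)] = [0.743 - (-0.7132)(-0.7132)] / [1 - (-0.7132)(-0.7132)]
         = 0.23434576 / 0.49134576 = 0.4769.
Therefore phi_{22} = 0.4769.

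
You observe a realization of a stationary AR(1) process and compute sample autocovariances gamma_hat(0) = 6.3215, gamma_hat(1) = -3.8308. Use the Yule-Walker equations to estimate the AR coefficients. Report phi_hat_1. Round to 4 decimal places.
\hat\phi_{1} = -0.6060

The Yule-Walker equations for an AR(p) process read, in matrix form,
  Gamma_p phi = r_p,   with   (Gamma_p)_{ij} = gamma(|i - j|),
                       (r_p)_i = gamma(i),   i,j = 1..p.
Substitute the sample gammas (Toeplitz matrix and right-hand side of size 1):
  Gamma_p = [[6.3215]]
  r_p     = [-3.8308]
With p = 1 this is the single equation gamma(0) phi_1 = gamma(1):
  phi_hat_1 = gamma(1) / gamma(0) = -3.8308 / 6.3215 = -0.6060.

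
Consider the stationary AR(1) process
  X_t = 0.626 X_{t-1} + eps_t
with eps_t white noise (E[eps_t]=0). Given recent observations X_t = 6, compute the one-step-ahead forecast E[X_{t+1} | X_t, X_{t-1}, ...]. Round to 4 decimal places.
E[X_{t+1} \mid \mathcal F_t] = 3.7560

For an AR(p) model X_t = c + sum_i phi_i X_{t-i} + eps_t, the
one-step-ahead conditional mean is
  E[X_{t+1} | X_t, ...] = c + sum_i phi_i X_{t+1-i}.
Substitute known values:
  E[X_{t+1} | ...] = (0.626) * (6)
                   = 3.7560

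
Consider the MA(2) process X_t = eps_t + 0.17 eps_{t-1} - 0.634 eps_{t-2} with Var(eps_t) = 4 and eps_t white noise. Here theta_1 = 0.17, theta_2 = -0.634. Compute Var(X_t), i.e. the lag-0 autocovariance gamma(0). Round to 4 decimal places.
\gamma(0) = 5.7234

For an MA(q) process X_t = eps_t + sum_i theta_i eps_{t-i} with
Var(eps_t) = sigma^2, the variance is
  gamma(0) = sigma^2 * (1 + sum_i theta_i^2).
  sum_i theta_i^2 = (0.17)^2 + (-0.634)^2 = 0.0289 + 0.401956 = 0.430856.
  gamma(0) = 4 * (1 + 0.430856) = 4 * 1.430856 = 5.723424, which rounds to 5.7234.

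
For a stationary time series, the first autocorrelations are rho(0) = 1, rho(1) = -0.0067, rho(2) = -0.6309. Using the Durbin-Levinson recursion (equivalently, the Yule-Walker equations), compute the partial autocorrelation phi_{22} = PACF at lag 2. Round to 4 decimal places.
\phi_{22} = -0.6310

The PACF at lag k is phi_{kk}, the last component of the solution
to the Yule-Walker system G_k phi = r_k where
  (G_k)_{ij} = rho(|i - j|), (r_k)_i = rho(i), i,j = 1..k.
Equivalently, Durbin-Levinson gives phi_{kk} iteratively:
  phi_{11} = rho(1)
  phi_{kk} = [rho(k) - sum_{j=1..k-1} phi_{k-1,j} rho(k-j)]
            / [1 - sum_{j=1..k-1} phi_{k-1,j} rho(j)],
  phi_{k,j} = phi_{k-1,j} - phi_{kk} phi_{k-1,k-j},  j = 1..k-1.
Step k = 1:
  phi_11 = rho(1) = -0.0067.
Step k = 2:
  phi_22 = [rho(2) - phi_11 rho(1)] / [1 - phi_11 rho(1)] = [-0.6309 - (-0.0067)(-0.0067)] / [1 - (-0.0067)(-0.0067)]
         = -0.63094489 / 0.99995511 = -0.631.
Therefore phi_{22} = -0.6310.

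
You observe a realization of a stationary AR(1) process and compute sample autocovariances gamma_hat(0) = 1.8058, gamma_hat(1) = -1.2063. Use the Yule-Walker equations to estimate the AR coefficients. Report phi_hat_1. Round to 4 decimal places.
\hat\phi_{1} = -0.6680

The Yule-Walker equations for an AR(p) process read, in matrix form,
  Gamma_p phi = r_p,   with   (Gamma_p)_{ij} = gamma(|i - j|),
                       (r_p)_i = gamma(i),   i,j = 1..p.
Substitute the sample gammas (Toeplitz matrix and right-hand side of size 1):
  Gamma_p = [[1.8058]]
  r_p     = [-1.2063]
With p = 1 this is the single equation gamma(0) phi_1 = gamma(1):
  phi_hat_1 = gamma(1) / gamma(0) = -1.2063 / 1.8058 = -0.6680.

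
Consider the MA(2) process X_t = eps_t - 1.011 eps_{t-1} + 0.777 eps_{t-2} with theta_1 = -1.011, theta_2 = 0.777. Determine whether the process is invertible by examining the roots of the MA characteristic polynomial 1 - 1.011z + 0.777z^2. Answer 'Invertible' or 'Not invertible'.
\text{Invertible}

The MA(q) characteristic polynomial is P(z) = 1 - 1.011z + 0.777z^2.
Invertibility requires all roots to lie outside the unit circle, i.e. |z| > 1 for every root.
Set 1 + (-1.011) z + (0.777) z^2 = 0, i.e. a z^2 + b z + c = 0 with a = 0.777, b = -1.011, c = 1.
Discriminant D = b^2 - 4ac = (-1.011)^2 - 4*(0.777)*1 = 1.022121 - (3.108) = -2.085879.
D < 0, so the roots are the complex-conjugate pair z = (-b +/- i sqrt(-D)) / (2a) = 0.6506 +/- 0.9294i.
For a conjugate pair |z|^2 = z * conj(z) = (product of roots) = c/a = 1/(0.777) = 1.287001, so |z| = sqrt(1.287001) = 1.1345 for both roots.
Moduli of all roots: 1.1345, 1.1345.
All moduli strictly greater than 1? Yes.
Verdict: Invertible.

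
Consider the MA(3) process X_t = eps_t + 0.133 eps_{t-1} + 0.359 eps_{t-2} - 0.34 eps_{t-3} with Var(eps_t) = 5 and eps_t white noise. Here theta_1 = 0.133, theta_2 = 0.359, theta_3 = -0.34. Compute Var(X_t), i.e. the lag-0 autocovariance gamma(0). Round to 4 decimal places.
\gamma(0) = 6.3109

For an MA(q) process X_t = eps_t + sum_i theta_i eps_{t-i} with
Var(eps_t) = sigma^2, the variance is
  gamma(0) = sigma^2 * (1 + sum_i theta_i^2).
  sum_i theta_i^2 = (0.133)^2 + (0.359)^2 + (-0.34)^2 = 0.017689 + 0.128881 + 0.1156 = 0.26217.
  gamma(0) = 5 * (1 + 0.26217) = 5 * 1.26217 = 6.31085, which rounds to 6.3109.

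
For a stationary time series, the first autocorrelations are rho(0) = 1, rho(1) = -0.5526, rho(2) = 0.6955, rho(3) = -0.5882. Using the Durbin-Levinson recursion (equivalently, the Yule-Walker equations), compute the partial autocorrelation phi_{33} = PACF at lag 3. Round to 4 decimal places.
\phi_{33} = -0.2300

The PACF at lag k is phi_{kk}, the last component of the solution
to the Yule-Walker system G_k phi = r_k where
  (G_k)_{ij} = rho(|i - j|), (r_k)_i = rho(i), i,j = 1..k.
Equivalently, Durbin-Levinson gives phi_{kk} iteratively:
  phi_{11} = rho(1)
  phi_{kk} = [rho(k) - sum_{j=1..k-1} phi_{k-1,j} rho(k-j)]
            / [1 - sum_{j=1..k-1} phi_{k-1,j} rho(j)],
  phi_{k,j} = phi_{k-1,j} - phi_{kk} phi_{k-1,k-j},  j = 1..k-1.
Step k = 1:
  phi_11 = rho(1) = -0.5526.
Step k = 2:
  phi_22 = [rho(2) - phi_11 rho(1)] / [1 - phi_11 rho(1)] = [0.6955 - (-0.5526)(-0.5526)] / [1 - (-0.5526)(-0.5526)]
         = 0.39013324 / 0.69463324 = 0.561639.
  Update: phi_21 = phi_11 - phi_22 phi_11 = -0.5526 - (0.561639)(-0.5526) = -0.242238.
Step k = 3:
  phi_33 = [rho(3) - phi_21 rho(2) - phi_22 rho(1)] / [1 - phi_21 rho(1) - phi_22 rho(2)]
    numerator   = -0.5882 - (-0.242238)(0.6955) - (0.561639)(-0.5526) = -0.10936153
    denominator = 1 - (-0.242238)(-0.5526) - (0.561639)(0.6955) = 0.47551913
  phi_33 = -0.10936153 / 0.47551913 = -0.23.
Therefore phi_{33} = -0.2300.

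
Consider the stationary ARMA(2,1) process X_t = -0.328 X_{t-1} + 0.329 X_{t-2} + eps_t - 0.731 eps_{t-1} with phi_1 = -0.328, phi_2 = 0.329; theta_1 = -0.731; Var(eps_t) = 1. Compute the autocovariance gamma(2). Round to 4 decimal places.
\gamma(2) = 1.9789

Multiply the model equation by X_{t-k} and take expectations. With theta_0 = psi_0 = 1 and psi_j the MA(infinity) weights, this gives
  gamma(k) - sum_i phi_i gamma(k-i) = c_k,
  c_k = sigma^2 * sum_{j=k..q} theta_j psi_{j-k}   (c_k = 0 for k > q),
using gamma(-m) = gamma(m).
psi-weights needed (psi_j = theta_j + sum_i phi_i psi_{j-i}):
  psi_1 = theta_1 + phi_1 = -0.731 + (-0.328) = -1.059
Right-hand sides:
  c_0 = sigma^2 (1 + theta_1 psi_1) = 1 * (1 + (-0.731)(-1.059)) = 1 * 1.774129 = 1.774129
  c_1 = sigma^2 theta_1 = 1 * (-0.731) = -0.731
  c_2 = 0
Equations for k = 0, 1, 2 (AR order 2, c_2 = 0):
  (E0) gamma(0) = phi_1 gamma(1) + phi_2 gamma(2) + c_0
  (E1) gamma(1) = phi_1 gamma(0) + phi_2 gamma(1) + c_1
  (E2) gamma(2) = phi_1 gamma(1) + phi_2 gamma(0)
From (E1): gamma(1) = A gamma(0) + B with
  A = phi_1 / (1 - phi_2) = -0.328 / 0.671 = -0.488823,   B = c_1 / (1 - phi_2) = -0.731 / 0.671 = -1.089419.
Insert (E2) into (E0): gamma(0) (1 - phi_2^2) = phi_1 (1 + phi_2) gamma(1) + c_0.
  phi_1 (1 + phi_2) = (-0.328)(1.329) = -0.435912,   1 - phi_2^2 = 0.891759.
Replace gamma(1) by A gamma(0) + B and collect gamma(0):
  gamma(0) [0.891759 - (-0.435912)(-0.488823)] = (-0.435912)(-1.089419) + 1.774129
  gamma(0) * 0.678675 = 2.24902
  gamma(0) = 2.24902 / 0.678675 = 3.313837.
  gamma(1) = A gamma(0) + B = (-0.488823)(3.313837) + (-1.089419) = -2.709298.
  gamma(2) = phi_1 gamma(1) + phi_2 gamma(0) = (-0.328)(-2.709298) + (0.329)(3.313837) = 1.978902.
Therefore gamma(2) = 1.9789 (to 4 decimal places).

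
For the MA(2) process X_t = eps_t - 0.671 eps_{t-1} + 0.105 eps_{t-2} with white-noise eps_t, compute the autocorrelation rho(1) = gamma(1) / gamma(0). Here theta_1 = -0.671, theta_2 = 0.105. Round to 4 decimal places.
\rho(1) = -0.5074

For an MA(q) process with theta_0 = 1, the autocovariance is
  gamma(k) = sigma^2 * sum_{i=0..q-k} theta_i * theta_{i+k},
and rho(k) = gamma(k) / gamma(0). Sigma^2 cancels.
  numerator   = (1)*(-0.671) + (-0.671)*(0.105) = -0.741455.
  denominator = (1)^2 + (-0.671)^2 + (0.105)^2 = 1.461266.
  rho(1) = -0.741455 / 1.461266 = -0.5074.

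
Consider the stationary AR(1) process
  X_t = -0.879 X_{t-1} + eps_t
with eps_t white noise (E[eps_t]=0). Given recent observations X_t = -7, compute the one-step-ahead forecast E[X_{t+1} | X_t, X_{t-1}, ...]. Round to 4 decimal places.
E[X_{t+1} \mid \mathcal F_t] = 6.1530

For an AR(p) model X_t = c + sum_i phi_i X_{t-i} + eps_t, the
one-step-ahead conditional mean is
  E[X_{t+1} | X_t, ...] = c + sum_i phi_i X_{t+1-i}.
Substitute known values:
  E[X_{t+1} | ...] = (-0.879) * (-7)
                   = 6.1530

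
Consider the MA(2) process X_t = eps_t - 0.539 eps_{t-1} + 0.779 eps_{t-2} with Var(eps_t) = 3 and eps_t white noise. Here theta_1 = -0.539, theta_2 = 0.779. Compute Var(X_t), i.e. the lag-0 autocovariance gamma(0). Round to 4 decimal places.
\gamma(0) = 5.6921

For an MA(q) process X_t = eps_t + sum_i theta_i eps_{t-i} with
Var(eps_t) = sigma^2, the variance is
  gamma(0) = sigma^2 * (1 + sum_i theta_i^2).
  sum_i theta_i^2 = (-0.539)^2 + (0.779)^2 = 0.290521 + 0.606841 = 0.897362.
  gamma(0) = 3 * (1 + 0.897362) = 3 * 1.897362 = 5.692086, which rounds to 5.6921.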